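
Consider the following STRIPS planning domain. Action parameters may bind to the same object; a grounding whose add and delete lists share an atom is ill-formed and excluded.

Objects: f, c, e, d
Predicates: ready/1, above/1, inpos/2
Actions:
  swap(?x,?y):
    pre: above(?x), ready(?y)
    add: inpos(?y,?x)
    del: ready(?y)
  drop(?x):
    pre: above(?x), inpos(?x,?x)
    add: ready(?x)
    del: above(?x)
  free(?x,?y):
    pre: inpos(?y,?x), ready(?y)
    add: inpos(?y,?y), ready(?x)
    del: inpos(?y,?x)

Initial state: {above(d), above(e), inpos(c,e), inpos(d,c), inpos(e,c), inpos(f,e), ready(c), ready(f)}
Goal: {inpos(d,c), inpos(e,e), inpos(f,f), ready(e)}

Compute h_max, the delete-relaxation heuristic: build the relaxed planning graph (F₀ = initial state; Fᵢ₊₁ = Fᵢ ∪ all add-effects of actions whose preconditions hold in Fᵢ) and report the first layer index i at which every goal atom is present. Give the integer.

2

F0 = init (8 atoms)
F1 = F0 ∪ {inpos(c,c), inpos(c,d), inpos(f,d), inpos(f,f), ready(e)}  (13 atoms)
F2 = F1 ∪ {inpos(e,d), inpos(e,e), ready(d)}  (16 atoms)
goal ⊆ F2  ⇒  h_max = 2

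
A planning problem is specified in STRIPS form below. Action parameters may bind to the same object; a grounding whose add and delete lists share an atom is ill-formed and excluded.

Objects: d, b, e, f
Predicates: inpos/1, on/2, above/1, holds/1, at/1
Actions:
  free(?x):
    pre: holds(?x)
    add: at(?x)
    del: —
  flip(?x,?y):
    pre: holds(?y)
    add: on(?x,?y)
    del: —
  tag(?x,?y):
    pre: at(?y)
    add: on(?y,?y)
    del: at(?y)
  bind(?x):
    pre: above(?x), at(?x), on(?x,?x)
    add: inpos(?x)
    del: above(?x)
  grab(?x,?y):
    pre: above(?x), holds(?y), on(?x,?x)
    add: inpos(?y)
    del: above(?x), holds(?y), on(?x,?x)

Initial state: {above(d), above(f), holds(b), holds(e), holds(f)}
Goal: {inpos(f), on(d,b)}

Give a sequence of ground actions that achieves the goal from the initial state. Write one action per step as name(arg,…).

1. flip(d,b)  →  {above(d), above(f), holds(b), holds(e), holds(f), on(d,b)}
2. flip(f,f)  →  {above(d), above(f), holds(b), holds(e), holds(f), on(d,b), on(f,f)}
3. grab(f,f)  →  {above(d), holds(b), holds(e), inpos(f), on(d,b)}

flip(d,b); flip(f,f); grab(f,f)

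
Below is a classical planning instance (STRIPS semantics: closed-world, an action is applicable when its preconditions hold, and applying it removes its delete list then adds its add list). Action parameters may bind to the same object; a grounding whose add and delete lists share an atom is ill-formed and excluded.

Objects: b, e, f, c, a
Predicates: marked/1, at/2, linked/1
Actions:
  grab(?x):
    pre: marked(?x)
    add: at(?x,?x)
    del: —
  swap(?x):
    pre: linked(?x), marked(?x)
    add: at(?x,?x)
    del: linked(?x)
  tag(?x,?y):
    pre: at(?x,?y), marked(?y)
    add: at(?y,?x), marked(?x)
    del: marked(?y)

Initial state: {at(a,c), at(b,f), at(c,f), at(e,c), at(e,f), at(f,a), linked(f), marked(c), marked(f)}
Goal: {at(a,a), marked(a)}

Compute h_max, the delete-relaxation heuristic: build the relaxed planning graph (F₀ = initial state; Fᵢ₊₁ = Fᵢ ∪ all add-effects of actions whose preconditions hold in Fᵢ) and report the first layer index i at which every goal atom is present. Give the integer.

F0 = init (9 atoms)
F1 = F0 ∪ {at(c,a), at(c,c), at(c,e), at(f,b), at(f,c), at(f,e), at(f,f), marked(a), marked(b), marked(e)}  (19 atoms)
F2 = F1 ∪ {at(a,a), at(a,f), at(b,b), at(e,e)}  (23 atoms)
goal ⊆ F2  ⇒  h_max = 2

2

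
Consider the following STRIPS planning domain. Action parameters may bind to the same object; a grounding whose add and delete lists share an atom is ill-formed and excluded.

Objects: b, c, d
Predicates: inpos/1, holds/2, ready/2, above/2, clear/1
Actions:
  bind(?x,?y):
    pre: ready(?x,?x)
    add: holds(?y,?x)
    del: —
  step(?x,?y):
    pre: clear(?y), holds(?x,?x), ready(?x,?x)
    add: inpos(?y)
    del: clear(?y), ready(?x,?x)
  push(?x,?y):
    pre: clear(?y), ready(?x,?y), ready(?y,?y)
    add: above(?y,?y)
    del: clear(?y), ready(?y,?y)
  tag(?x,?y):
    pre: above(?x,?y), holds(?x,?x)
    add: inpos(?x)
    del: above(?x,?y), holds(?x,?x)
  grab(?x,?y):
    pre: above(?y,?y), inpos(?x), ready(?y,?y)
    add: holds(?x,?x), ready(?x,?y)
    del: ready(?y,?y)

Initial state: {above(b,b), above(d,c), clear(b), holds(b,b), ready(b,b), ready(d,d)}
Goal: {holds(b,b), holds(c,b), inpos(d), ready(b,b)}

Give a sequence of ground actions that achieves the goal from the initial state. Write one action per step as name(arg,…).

1. bind(b,c)  →  {above(b,b), above(d,c), clear(b), holds(b,b), holds(c,b), ready(b,b), ready(d,d)}
2. bind(d,d)  →  {above(b,b), above(d,c), clear(b), holds(b,b), holds(c,b), holds(d,d), ready(b,b), ready(d,d)}
3. tag(d,c)  →  {above(b,b), clear(b), holds(b,b), holds(c,b), inpos(d), ready(b,b), ready(d,d)}

bind(b,c); bind(d,d); tag(d,c)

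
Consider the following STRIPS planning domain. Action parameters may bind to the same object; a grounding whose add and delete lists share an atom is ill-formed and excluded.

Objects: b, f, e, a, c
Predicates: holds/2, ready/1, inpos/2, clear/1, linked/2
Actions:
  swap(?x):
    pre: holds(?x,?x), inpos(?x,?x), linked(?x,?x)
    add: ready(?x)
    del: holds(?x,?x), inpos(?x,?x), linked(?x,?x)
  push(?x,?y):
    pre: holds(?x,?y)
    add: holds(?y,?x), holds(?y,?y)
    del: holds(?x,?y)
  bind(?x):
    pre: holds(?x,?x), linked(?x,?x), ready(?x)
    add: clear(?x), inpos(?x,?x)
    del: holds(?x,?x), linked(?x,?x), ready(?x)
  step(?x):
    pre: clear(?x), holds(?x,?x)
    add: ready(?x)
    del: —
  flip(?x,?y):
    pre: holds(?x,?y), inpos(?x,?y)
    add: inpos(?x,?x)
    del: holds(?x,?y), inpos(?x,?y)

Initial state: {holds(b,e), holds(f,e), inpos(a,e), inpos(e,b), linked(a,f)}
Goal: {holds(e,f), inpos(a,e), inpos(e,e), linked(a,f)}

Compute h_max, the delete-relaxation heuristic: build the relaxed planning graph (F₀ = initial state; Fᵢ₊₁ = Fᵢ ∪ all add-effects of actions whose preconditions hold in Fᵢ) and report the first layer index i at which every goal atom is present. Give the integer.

F0 = init (5 atoms)
F1 = F0 ∪ {holds(e,b), holds(e,e), holds(e,f)}  (8 atoms)
F2 = F1 ∪ {holds(b,b), holds(f,f), inpos(e,e)}  (11 atoms)
goal ⊆ F2  ⇒  h_max = 2

2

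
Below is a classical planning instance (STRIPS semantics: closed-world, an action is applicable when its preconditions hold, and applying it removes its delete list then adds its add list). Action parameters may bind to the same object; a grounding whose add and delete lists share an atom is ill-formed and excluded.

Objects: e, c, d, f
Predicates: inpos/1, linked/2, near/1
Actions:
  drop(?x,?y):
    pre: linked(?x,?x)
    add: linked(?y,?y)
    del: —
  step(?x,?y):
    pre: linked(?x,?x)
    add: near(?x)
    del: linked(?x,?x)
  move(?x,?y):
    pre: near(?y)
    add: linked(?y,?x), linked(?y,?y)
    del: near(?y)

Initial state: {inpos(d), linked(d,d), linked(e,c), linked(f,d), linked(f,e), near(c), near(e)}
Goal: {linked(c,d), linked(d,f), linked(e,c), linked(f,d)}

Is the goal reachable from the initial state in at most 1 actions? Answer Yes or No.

1. step(d,e)  →  {inpos(d), linked(e,c), linked(f,d), linked(f,e), near(c), near(d), near(e)}
2. move(d,c)  →  {inpos(d), linked(c,c), linked(c,d), linked(e,c), linked(f,d), linked(f,e), near(d), near(e)}
3. move(f,d)  →  {inpos(d), linked(c,c), linked(c,d), linked(d,d), linked(d,f), linked(e,c), linked(f,d), linked(f,e), near(e)}
optimal plan length = 3; 3 > 1

No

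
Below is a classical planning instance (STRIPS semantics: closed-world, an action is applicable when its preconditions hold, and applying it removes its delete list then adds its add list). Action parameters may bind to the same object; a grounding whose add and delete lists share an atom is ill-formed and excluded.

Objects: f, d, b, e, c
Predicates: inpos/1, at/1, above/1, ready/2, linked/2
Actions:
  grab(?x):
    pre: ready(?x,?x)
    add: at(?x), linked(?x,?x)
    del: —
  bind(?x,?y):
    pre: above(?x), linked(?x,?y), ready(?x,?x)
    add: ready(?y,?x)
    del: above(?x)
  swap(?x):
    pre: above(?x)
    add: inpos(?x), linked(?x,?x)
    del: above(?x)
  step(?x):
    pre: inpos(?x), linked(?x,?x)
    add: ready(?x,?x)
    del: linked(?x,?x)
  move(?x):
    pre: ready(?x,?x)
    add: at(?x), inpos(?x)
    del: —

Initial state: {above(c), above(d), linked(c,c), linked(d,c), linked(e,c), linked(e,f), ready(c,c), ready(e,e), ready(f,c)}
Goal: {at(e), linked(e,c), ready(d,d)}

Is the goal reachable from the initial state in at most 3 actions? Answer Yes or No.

Yes

1. grab(e)  →  {above(c), above(d), at(e), linked(c,c), linked(d,c), linked(e,c), linked(e,e), linked(e,f), ready(c,c), ready(e,e), ready(f,c)}
2. swap(d)  →  {above(c), at(e), inpos(d), linked(c,c), linked(d,c), linked(d,d), linked(e,c), linked(e,e), linked(e,f), ready(c,c), ready(e,e), ready(f,c)}
3. step(d)  →  {above(c), at(e), inpos(d), linked(c,c), linked(d,c), linked(e,c), linked(e,e), linked(e,f), ready(c,c), ready(d,d), ready(e,e), ready(f,c)}
optimal plan length = 3; 3 ≤ 3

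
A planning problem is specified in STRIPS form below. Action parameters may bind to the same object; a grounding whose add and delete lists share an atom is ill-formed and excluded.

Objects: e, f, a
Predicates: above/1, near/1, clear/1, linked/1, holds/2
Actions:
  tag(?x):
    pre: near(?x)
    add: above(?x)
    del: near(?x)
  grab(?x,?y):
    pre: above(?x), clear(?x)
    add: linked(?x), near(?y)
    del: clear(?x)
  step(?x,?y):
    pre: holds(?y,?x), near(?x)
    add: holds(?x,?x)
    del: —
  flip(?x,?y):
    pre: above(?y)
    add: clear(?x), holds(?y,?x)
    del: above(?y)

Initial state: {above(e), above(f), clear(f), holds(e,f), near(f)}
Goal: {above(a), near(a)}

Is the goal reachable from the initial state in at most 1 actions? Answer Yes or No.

1. grab(f,a)  →  {above(e), above(f), holds(e,f), linked(f), near(a), near(f)}
2. tag(a)  →  {above(a), above(e), above(f), holds(e,f), linked(f), near(f)}
3. flip(e,f)  →  {above(a), above(e), clear(e), holds(e,f), holds(f,e), linked(f), near(f)}
4. grab(e,a)  →  {above(a), above(e), holds(e,f), holds(f,e), linked(e), linked(f), near(a), near(f)}
optimal plan length = 4; 4 > 1

No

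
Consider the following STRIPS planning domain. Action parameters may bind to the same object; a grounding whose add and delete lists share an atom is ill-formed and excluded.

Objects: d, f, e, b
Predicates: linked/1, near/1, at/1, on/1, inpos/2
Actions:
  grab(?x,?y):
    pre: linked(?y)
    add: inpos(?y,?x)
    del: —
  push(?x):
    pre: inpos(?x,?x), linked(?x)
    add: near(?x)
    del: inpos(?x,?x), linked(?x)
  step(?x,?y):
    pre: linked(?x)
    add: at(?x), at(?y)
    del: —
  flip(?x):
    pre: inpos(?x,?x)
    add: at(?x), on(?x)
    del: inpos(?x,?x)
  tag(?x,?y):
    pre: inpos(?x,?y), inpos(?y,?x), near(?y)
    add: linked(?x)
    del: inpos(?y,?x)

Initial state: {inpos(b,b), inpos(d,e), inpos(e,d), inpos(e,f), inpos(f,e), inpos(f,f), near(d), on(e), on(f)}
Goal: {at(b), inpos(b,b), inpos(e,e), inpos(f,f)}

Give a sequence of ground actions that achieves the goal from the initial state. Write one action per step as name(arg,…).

1. tag(e,d)  →  {inpos(b,b), inpos(e,d), inpos(e,f), inpos(f,e), inpos(f,f), linked(e), near(d), on(e), on(f)}
2. grab(e,e)  →  {inpos(b,b), inpos(e,d), inpos(e,e), inpos(e,f), inpos(f,e), inpos(f,f), linked(e), near(d), on(e), on(f)}
3. step(e,b)  →  {at(b), at(e), inpos(b,b), inpos(e,d), inpos(e,e), inpos(e,f), inpos(f,e), inpos(f,f), linked(e), near(d), on(e), on(f)}

tag(e,d); grab(e,e); step(e,b)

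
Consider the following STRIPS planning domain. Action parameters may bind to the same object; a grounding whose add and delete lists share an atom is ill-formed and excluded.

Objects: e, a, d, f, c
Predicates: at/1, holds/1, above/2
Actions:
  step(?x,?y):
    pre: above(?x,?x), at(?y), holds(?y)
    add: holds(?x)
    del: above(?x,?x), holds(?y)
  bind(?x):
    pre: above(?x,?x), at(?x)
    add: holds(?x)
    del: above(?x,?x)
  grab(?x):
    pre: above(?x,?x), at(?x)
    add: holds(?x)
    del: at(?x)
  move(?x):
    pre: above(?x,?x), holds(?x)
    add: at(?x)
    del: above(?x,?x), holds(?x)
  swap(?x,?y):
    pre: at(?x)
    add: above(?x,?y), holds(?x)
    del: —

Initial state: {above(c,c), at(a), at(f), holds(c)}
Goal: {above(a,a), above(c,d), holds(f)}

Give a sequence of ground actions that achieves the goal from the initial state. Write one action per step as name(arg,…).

move(c); swap(a,a); swap(f,e); swap(c,d)

1. move(c)  →  {at(a), at(c), at(f)}
2. swap(a,a)  →  {above(a,a), at(a), at(c), at(f), holds(a)}
3. swap(f,e)  →  {above(a,a), above(f,e), at(a), at(c), at(f), holds(a), holds(f)}
4. swap(c,d)  →  {above(a,a), above(c,d), above(f,e), at(a), at(c), at(f), holds(a), holds(c), holds(f)}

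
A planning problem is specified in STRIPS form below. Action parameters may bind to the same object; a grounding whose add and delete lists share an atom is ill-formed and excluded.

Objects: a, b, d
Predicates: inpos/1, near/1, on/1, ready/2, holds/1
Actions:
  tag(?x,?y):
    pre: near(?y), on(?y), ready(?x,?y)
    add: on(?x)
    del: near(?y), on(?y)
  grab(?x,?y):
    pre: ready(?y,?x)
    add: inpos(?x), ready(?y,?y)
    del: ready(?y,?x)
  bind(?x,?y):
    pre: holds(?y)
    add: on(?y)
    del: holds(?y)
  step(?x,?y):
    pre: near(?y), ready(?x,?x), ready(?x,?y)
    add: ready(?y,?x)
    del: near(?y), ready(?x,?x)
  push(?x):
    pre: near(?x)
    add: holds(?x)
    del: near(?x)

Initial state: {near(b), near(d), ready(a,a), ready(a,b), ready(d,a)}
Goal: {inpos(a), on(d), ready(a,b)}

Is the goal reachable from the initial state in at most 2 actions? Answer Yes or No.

No

1. grab(a,d)  →  {inpos(a), near(b), near(d), ready(a,a), ready(a,b), ready(d,d)}
2. push(d)  →  {holds(d), inpos(a), near(b), ready(a,a), ready(a,b), ready(d,d)}
3. bind(a,d)  →  {inpos(a), near(b), on(d), ready(a,a), ready(a,b), ready(d,d)}
optimal plan length = 3; 3 > 2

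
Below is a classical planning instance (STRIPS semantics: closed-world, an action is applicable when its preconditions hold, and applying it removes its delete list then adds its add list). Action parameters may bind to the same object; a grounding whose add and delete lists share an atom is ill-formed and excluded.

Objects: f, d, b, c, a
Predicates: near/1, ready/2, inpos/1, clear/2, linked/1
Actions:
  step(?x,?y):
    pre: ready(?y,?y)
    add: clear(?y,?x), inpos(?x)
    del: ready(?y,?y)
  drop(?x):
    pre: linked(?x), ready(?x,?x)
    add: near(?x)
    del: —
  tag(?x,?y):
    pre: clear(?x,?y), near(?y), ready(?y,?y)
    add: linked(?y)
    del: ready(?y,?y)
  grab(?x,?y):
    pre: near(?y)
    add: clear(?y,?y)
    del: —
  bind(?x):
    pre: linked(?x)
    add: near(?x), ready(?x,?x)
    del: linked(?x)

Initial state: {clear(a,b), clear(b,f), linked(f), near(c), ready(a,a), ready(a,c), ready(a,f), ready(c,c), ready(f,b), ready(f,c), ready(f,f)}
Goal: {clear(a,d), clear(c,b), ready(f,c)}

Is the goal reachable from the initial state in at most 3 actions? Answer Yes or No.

1. step(d,a)  →  {clear(a,b), clear(a,d), clear(b,f), inpos(d), linked(f), near(c), ready(a,c), ready(a,f), ready(c,c), ready(f,b), ready(f,c), ready(f,f)}
2. step(b,c)  →  {clear(a,b), clear(a,d), clear(b,f), clear(c,b), inpos(b), inpos(d), linked(f), near(c), ready(a,c), ready(a,f), ready(f,b), ready(f,c), ready(f,f)}
optimal plan length = 2; 2 ≤ 3

Yes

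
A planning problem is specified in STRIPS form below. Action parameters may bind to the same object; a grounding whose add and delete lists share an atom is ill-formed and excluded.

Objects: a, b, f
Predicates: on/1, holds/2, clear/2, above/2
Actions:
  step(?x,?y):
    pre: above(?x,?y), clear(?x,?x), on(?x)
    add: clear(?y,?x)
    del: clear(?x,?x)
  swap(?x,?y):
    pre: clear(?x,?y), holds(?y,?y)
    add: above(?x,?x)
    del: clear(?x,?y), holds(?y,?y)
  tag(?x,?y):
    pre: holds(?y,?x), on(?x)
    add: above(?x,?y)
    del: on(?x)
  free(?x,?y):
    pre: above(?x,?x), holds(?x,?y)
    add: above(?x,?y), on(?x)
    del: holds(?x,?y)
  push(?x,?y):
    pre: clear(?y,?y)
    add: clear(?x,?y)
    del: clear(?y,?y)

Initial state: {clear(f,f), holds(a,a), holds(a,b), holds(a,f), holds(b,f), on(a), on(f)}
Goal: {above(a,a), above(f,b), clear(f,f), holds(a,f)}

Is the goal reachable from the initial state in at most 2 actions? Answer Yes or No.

Yes

1. tag(a,a)  →  {above(a,a), clear(f,f), holds(a,a), holds(a,b), holds(a,f), holds(b,f), on(f)}
2. tag(f,b)  →  {above(a,a), above(f,b), clear(f,f), holds(a,a), holds(a,b), holds(a,f), holds(b,f)}
optimal plan length = 2; 2 ≤ 2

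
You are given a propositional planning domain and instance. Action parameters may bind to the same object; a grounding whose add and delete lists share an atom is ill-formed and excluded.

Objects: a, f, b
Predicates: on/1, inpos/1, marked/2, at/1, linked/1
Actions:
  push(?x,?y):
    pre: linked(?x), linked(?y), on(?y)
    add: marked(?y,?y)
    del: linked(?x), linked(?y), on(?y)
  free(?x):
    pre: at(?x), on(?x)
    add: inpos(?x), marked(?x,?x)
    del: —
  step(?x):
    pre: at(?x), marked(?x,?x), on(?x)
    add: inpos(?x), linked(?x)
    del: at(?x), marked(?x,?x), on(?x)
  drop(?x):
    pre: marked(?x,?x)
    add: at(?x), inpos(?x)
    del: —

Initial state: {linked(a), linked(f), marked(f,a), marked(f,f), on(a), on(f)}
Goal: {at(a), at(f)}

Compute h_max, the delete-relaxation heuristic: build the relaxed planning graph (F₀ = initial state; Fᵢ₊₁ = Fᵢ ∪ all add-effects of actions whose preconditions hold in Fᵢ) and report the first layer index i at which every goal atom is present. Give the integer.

2

F0 = init (6 atoms)
F1 = F0 ∪ {at(f), inpos(f), marked(a,a)}  (9 atoms)
F2 = F1 ∪ {at(a), inpos(a)}  (11 atoms)
goal ⊆ F2  ⇒  h_max = 2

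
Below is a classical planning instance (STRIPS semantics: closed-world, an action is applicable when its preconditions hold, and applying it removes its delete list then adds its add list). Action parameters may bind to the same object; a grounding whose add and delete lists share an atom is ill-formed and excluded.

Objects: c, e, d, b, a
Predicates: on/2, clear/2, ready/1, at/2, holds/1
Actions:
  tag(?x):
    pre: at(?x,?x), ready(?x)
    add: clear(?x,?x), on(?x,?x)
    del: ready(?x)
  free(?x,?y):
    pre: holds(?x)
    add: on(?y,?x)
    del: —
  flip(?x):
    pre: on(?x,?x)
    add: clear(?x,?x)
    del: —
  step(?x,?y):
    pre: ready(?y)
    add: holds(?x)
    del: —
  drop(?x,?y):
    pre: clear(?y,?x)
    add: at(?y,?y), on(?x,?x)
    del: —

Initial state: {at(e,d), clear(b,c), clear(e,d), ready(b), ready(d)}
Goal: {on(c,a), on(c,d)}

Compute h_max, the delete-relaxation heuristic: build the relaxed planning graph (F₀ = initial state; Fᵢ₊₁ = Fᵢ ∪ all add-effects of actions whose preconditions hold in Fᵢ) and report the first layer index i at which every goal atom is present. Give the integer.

F0 = init (5 atoms)
F1 = F0 ∪ {at(b,b), at(e,e), holds(a), holds(b), holds(c), holds(d), holds(e), on(c,c), on(d,d)}  (14 atoms)
F2 = F1 ∪ {clear(b,b), clear(c,c), clear(d,d), on(a,a), on(a,b), on(a,c), on(a,d), on(a,e), on(b,a), on(b,b), on(b,c), on(b,d), on(b,e), on(c,a), on(c,b), on(c,d), on(c,e), on(d,a), on(d,b), on(d,c), on(d,e), on(e,a), on(e,b), on(e,c), on(e,d), on(e,e)}  (40 atoms)
goal ⊆ F2  ⇒  h_max = 2

2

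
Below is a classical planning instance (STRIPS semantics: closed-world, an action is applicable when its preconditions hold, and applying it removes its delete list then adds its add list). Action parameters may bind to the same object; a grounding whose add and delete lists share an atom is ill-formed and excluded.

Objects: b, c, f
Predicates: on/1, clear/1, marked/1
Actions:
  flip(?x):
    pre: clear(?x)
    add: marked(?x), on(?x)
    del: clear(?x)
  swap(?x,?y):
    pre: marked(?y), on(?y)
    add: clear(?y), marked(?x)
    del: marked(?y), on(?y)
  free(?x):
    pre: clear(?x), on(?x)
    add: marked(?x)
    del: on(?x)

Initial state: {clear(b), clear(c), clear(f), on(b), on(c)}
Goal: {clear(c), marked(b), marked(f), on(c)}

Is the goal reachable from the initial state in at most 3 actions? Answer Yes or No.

Yes

1. flip(b)  →  {clear(c), clear(f), marked(b), on(b), on(c)}
2. flip(f)  →  {clear(c), marked(b), marked(f), on(b), on(c), on(f)}
optimal plan length = 2; 2 ≤ 3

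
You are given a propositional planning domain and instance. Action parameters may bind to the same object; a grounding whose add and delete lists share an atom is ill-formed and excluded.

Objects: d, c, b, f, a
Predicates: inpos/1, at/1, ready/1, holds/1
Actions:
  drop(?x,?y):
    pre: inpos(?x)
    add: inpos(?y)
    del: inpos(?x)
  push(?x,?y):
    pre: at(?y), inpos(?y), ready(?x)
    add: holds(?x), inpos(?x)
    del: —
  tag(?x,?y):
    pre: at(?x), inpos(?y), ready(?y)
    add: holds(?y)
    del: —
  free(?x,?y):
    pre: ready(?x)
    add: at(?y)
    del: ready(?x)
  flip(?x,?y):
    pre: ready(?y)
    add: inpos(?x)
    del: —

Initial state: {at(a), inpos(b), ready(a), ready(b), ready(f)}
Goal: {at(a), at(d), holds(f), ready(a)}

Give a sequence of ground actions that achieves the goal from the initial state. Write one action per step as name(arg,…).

drop(b,d); free(b,d); push(f,d)

1. drop(b,d)  →  {at(a), inpos(d), ready(a), ready(b), ready(f)}
2. free(b,d)  →  {at(a), at(d), inpos(d), ready(a), ready(f)}
3. push(f,d)  →  {at(a), at(d), holds(f), inpos(d), inpos(f), ready(a), ready(f)}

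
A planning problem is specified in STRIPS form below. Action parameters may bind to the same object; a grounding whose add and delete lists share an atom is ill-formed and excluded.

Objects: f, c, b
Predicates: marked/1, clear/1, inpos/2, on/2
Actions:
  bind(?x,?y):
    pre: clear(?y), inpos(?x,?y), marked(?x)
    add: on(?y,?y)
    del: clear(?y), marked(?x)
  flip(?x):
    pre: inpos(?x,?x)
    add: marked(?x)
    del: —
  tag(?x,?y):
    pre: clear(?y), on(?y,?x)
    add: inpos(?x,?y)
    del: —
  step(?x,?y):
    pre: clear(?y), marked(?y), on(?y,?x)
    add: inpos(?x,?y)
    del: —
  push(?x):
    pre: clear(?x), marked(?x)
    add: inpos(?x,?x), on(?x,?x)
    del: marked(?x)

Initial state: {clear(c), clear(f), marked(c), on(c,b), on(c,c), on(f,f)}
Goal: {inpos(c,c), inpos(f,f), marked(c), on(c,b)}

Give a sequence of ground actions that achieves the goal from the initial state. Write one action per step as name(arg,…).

1. tag(f,f)  →  {clear(c), clear(f), inpos(f,f), marked(c), on(c,b), on(c,c), on(f,f)}
2. tag(c,c)  →  {clear(c), clear(f), inpos(c,c), inpos(f,f), marked(c), on(c,b), on(c,c), on(f,f)}

tag(f,f); tag(c,c)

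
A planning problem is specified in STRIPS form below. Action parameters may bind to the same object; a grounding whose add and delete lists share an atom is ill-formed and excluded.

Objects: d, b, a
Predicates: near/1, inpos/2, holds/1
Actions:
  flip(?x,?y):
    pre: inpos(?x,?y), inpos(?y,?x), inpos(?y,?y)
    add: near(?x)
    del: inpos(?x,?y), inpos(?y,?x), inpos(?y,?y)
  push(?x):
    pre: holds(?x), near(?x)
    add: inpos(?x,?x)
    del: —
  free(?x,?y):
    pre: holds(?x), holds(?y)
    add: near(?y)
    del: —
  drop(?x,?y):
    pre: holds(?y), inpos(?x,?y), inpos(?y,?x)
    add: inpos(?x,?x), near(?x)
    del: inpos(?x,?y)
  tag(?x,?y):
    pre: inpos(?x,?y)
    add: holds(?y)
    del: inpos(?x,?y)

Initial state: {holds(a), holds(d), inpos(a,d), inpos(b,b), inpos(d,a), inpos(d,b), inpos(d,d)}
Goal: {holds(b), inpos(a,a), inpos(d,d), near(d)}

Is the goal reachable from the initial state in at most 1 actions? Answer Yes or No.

No

1. free(d,d)  →  {holds(a), holds(d), inpos(a,d), inpos(b,b), inpos(d,a), inpos(d,b), inpos(d,d), near(d)}
2. drop(a,d)  →  {holds(a), holds(d), inpos(a,a), inpos(b,b), inpos(d,a), inpos(d,b), inpos(d,d), near(a), near(d)}
3. tag(d,b)  →  {holds(a), holds(b), holds(d), inpos(a,a), inpos(b,b), inpos(d,a), inpos(d,d), near(a), near(d)}
optimal plan length = 3; 3 > 1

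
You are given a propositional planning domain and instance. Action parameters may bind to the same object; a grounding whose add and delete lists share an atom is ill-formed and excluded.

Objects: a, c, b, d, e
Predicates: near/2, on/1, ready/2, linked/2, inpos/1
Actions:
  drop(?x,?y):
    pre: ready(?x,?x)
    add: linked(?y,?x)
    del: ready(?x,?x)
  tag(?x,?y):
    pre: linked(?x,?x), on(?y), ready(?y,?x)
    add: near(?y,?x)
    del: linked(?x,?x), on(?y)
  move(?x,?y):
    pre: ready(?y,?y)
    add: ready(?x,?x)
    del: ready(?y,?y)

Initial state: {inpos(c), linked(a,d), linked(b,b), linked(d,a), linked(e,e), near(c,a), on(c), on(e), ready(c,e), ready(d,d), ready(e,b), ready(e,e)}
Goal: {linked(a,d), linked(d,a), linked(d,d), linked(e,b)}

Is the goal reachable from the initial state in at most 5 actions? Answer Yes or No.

1. drop(d,d)  →  {inpos(c), linked(a,d), linked(b,b), linked(d,a), linked(d,d), linked(e,e), near(c,a), on(c), on(e), ready(c,e), ready(e,b), ready(e,e)}
2. move(b,e)  →  {inpos(c), linked(a,d), linked(b,b), linked(d,a), linked(d,d), linked(e,e), near(c,a), on(c), on(e), ready(b,b), ready(c,e), ready(e,b)}
3. drop(b,e)  →  {inpos(c), linked(a,d), linked(b,b), linked(d,a), linked(d,d), linked(e,b), linked(e,e), near(c,a), on(c), on(e), ready(c,e), ready(e,b)}
optimal plan length = 3; 3 ≤ 5

Yes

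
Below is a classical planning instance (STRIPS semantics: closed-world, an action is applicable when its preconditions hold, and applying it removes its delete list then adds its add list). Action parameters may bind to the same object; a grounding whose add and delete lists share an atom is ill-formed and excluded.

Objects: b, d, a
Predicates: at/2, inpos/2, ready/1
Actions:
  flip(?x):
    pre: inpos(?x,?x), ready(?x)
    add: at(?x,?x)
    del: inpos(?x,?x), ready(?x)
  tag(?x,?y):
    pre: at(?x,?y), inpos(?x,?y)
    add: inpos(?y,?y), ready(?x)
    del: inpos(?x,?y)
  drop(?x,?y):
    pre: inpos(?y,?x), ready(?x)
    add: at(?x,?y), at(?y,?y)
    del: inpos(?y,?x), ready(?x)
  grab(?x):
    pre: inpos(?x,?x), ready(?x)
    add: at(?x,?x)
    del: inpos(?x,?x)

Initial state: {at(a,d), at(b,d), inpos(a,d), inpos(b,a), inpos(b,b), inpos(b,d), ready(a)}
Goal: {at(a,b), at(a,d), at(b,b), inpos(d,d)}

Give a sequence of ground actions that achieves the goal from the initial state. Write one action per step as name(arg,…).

tag(b,d); drop(a,b)

1. tag(b,d)  →  {at(a,d), at(b,d), inpos(a,d), inpos(b,a), inpos(b,b), inpos(d,d), ready(a), ready(b)}
2. drop(a,b)  →  {at(a,b), at(a,d), at(b,b), at(b,d), inpos(a,d), inpos(b,b), inpos(d,d), ready(b)}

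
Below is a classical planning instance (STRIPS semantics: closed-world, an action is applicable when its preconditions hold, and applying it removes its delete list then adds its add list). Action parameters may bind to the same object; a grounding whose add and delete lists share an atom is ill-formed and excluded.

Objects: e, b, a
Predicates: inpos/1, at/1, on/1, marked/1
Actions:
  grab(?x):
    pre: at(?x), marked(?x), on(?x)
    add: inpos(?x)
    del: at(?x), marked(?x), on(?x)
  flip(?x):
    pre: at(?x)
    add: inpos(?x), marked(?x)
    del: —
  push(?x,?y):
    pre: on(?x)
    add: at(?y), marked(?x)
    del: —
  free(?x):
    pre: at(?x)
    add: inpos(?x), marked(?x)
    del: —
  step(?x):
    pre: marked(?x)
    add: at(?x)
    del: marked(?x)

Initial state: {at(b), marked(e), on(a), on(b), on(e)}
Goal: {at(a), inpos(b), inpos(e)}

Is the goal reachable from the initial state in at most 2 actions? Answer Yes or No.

No

1. flip(b)  →  {at(b), inpos(b), marked(b), marked(e), on(a), on(b), on(e)}
2. push(e,e)  →  {at(b), at(e), inpos(b), marked(b), marked(e), on(a), on(b), on(e)}
3. grab(e)  →  {at(b), inpos(b), inpos(e), marked(b), on(a), on(b)}
4. push(b,a)  →  {at(a), at(b), inpos(b), inpos(e), marked(b), on(a), on(b)}
optimal plan length = 4; 4 > 2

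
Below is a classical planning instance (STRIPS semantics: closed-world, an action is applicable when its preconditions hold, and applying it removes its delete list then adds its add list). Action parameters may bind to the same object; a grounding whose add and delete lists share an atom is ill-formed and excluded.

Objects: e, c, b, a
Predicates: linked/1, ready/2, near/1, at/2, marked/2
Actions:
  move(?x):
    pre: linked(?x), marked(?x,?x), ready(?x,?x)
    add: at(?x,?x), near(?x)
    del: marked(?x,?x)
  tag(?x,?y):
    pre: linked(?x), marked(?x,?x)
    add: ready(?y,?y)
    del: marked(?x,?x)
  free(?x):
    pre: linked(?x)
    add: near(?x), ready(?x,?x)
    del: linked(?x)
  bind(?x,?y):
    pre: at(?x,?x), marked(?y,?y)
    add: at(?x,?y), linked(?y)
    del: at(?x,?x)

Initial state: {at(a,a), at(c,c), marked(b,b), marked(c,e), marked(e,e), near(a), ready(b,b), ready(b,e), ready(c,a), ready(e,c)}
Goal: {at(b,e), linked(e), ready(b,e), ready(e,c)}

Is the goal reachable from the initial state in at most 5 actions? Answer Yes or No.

1. bind(c,b)  →  {at(a,a), at(c,b), linked(b), marked(b,b), marked(c,e), marked(e,e), near(a), ready(b,b), ready(b,e), ready(c,a), ready(e,c)}
2. move(b)  →  {at(a,a), at(b,b), at(c,b), linked(b), marked(c,e), marked(e,e), near(a), near(b), ready(b,b), ready(b,e), ready(c,a), ready(e,c)}
3. bind(b,e)  →  {at(a,a), at(b,e), at(c,b), linked(b), linked(e), marked(c,e), marked(e,e), near(a), near(b), ready(b,b), ready(b,e), ready(c,a), ready(e,c)}
optimal plan length = 3; 3 ≤ 5

Yes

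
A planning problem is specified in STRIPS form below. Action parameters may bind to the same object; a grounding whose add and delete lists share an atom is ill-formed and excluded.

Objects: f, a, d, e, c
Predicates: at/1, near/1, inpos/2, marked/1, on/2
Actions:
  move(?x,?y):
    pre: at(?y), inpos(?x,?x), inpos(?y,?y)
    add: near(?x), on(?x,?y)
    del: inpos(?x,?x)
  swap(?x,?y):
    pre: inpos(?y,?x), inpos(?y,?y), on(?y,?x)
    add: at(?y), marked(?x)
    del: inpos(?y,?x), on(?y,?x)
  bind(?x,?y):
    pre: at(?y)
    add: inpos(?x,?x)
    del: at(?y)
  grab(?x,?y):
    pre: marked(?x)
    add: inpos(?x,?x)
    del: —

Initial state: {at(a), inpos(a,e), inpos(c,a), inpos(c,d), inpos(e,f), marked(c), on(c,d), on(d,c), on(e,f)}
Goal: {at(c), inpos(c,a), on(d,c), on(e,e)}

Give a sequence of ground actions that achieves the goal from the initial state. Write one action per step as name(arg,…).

1. bind(e,a)  →  {inpos(a,e), inpos(c,a), inpos(c,d), inpos(e,e), inpos(e,f), marked(c), on(c,d), on(d,c), on(e,f)}
2. swap(f,e)  →  {at(e), inpos(a,e), inpos(c,a), inpos(c,d), inpos(e,e), marked(c), marked(f), on(c,d), on(d,c)}
3. move(e,e)  →  {at(e), inpos(a,e), inpos(c,a), inpos(c,d), marked(c), marked(f), near(e), on(c,d), on(d,c), on(e,e)}
4. bind(c,e)  →  {inpos(a,e), inpos(c,a), inpos(c,c), inpos(c,d), marked(c), marked(f), near(e), on(c,d), on(d,c), on(e,e)}
5. swap(d,c)  →  {at(c), inpos(a,e), inpos(c,a), inpos(c,c), marked(c), marked(d), marked(f), near(e), on(d,c), on(e,e)}

bind(e,a); swap(f,e); move(e,e); bind(c,e); swap(d,c)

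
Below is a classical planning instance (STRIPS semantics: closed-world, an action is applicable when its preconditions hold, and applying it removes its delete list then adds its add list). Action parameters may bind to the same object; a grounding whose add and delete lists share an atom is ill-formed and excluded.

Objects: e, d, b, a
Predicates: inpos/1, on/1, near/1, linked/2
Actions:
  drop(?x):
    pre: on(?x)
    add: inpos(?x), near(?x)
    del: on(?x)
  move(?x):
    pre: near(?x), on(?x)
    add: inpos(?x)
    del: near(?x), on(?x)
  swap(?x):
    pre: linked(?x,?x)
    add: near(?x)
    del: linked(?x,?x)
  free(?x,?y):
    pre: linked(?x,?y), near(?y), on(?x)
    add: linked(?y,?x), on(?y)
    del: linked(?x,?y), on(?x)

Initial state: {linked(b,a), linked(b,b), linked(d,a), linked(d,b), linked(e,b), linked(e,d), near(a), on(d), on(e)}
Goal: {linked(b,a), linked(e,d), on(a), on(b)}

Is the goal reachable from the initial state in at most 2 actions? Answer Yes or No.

1. swap(b)  →  {linked(b,a), linked(d,a), linked(d,b), linked(e,b), linked(e,d), near(a), near(b), on(d), on(e)}
2. free(e,b)  →  {linked(b,a), linked(b,e), linked(d,a), linked(d,b), linked(e,d), near(a), near(b), on(b), on(d)}
3. free(d,a)  →  {linked(a,d), linked(b,a), linked(b,e), linked(d,b), linked(e,d), near(a), near(b), on(a), on(b)}
optimal plan length = 3; 3 > 2

No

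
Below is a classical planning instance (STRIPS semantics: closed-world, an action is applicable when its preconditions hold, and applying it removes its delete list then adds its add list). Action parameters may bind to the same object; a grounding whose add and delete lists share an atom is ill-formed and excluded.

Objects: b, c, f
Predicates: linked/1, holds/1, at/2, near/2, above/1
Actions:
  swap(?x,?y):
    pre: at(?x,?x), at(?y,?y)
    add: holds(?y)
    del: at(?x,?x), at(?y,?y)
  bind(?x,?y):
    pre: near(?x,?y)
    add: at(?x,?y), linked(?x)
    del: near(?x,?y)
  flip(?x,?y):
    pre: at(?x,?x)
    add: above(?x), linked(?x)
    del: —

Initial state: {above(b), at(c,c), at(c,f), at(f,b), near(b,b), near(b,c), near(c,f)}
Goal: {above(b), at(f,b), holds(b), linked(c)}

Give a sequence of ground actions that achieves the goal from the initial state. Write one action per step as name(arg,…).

bind(b,b); swap(b,b); bind(c,f)

1. bind(b,b)  →  {above(b), at(b,b), at(c,c), at(c,f), at(f,b), linked(b), near(b,c), near(c,f)}
2. swap(b,b)  →  {above(b), at(c,c), at(c,f), at(f,b), holds(b), linked(b), near(b,c), near(c,f)}
3. bind(c,f)  →  {above(b), at(c,c), at(c,f), at(f,b), holds(b), linked(b), linked(c), near(b,c)}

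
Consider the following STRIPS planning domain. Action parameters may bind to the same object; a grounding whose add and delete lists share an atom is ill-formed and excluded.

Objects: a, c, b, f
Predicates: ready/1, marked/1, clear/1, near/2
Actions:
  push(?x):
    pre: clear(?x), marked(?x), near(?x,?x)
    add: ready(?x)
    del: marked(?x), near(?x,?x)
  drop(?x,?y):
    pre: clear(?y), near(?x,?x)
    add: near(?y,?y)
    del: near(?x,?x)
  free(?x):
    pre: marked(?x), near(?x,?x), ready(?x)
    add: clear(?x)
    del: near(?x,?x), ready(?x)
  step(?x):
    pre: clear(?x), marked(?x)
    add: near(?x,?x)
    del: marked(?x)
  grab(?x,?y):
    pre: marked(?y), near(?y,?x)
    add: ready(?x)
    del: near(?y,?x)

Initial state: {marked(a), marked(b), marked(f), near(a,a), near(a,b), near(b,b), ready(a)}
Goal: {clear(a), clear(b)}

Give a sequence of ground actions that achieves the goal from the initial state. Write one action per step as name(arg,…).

1. free(a)  →  {clear(a), marked(a), marked(b), marked(f), near(a,b), near(b,b)}
2. grab(b,a)  →  {clear(a), marked(a), marked(b), marked(f), near(b,b), ready(b)}
3. free(b)  →  {clear(a), clear(b), marked(a), marked(b), marked(f)}

free(a); grab(b,a); free(b)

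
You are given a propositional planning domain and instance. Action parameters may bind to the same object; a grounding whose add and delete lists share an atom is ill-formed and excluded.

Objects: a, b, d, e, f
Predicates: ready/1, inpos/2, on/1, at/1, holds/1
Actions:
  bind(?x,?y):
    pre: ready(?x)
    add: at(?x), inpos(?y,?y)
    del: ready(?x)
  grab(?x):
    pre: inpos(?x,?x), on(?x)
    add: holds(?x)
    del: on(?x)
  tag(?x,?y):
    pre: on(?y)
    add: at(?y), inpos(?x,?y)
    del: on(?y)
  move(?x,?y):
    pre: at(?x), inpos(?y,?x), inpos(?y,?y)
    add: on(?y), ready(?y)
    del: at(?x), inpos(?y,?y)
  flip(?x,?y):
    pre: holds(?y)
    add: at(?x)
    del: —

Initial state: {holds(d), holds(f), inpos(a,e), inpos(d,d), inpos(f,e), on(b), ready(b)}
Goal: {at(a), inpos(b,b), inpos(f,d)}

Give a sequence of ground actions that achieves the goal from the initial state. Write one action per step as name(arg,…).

bind(b,b); tag(d,b); move(b,d); tag(f,d); flip(a,d)

1. bind(b,b)  →  {at(b), holds(d), holds(f), inpos(a,e), inpos(b,b), inpos(d,d), inpos(f,e), on(b)}
2. tag(d,b)  →  {at(b), holds(d), holds(f), inpos(a,e), inpos(b,b), inpos(d,b), inpos(d,d), inpos(f,e)}
3. move(b,d)  →  {holds(d), holds(f), inpos(a,e), inpos(b,b), inpos(d,b), inpos(f,e), on(d), ready(d)}
4. tag(f,d)  →  {at(d), holds(d), holds(f), inpos(a,e), inpos(b,b), inpos(d,b), inpos(f,d), inpos(f,e), ready(d)}
5. flip(a,d)  →  {at(a), at(d), holds(d), holds(f), inpos(a,e), inpos(b,b), inpos(d,b), inpos(f,d), inpos(f,e), ready(d)}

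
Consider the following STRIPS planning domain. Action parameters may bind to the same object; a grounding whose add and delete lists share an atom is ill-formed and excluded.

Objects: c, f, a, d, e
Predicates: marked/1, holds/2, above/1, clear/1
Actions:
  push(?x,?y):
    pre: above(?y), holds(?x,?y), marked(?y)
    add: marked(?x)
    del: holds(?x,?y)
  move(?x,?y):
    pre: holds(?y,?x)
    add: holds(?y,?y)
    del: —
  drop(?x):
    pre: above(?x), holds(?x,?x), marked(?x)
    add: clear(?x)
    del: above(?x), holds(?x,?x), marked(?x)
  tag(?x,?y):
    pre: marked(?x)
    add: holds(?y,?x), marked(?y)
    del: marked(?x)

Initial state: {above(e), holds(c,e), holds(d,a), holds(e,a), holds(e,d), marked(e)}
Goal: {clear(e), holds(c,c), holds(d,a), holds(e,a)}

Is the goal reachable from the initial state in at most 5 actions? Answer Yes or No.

Yes

1. move(a,e)  →  {above(e), holds(c,e), holds(d,a), holds(e,a), holds(e,d), holds(e,e), marked(e)}
2. move(e,c)  →  {above(e), holds(c,c), holds(c,e), holds(d,a), holds(e,a), holds(e,d), holds(e,e), marked(e)}
3. drop(e)  →  {clear(e), holds(c,c), holds(c,e), holds(d,a), holds(e,a), holds(e,d)}
optimal plan length = 3; 3 ≤ 5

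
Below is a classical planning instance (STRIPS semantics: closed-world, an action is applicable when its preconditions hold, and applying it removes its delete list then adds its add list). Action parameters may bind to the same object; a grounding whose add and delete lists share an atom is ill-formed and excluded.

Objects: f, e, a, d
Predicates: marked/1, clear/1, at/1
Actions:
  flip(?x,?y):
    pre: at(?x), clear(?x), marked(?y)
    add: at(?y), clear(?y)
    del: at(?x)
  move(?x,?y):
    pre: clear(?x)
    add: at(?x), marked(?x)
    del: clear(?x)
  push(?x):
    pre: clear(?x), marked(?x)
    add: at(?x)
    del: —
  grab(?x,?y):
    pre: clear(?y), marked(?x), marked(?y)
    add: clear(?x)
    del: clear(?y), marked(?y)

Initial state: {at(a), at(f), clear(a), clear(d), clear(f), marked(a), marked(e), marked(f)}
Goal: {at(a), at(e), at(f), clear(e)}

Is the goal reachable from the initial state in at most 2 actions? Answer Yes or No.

Yes

1. flip(f,e)  →  {at(a), at(e), clear(a), clear(d), clear(e), clear(f), marked(a), marked(e), marked(f)}
2. move(f,f)  →  {at(a), at(e), at(f), clear(a), clear(d), clear(e), marked(a), marked(e), marked(f)}
optimal plan length = 2; 2 ≤ 2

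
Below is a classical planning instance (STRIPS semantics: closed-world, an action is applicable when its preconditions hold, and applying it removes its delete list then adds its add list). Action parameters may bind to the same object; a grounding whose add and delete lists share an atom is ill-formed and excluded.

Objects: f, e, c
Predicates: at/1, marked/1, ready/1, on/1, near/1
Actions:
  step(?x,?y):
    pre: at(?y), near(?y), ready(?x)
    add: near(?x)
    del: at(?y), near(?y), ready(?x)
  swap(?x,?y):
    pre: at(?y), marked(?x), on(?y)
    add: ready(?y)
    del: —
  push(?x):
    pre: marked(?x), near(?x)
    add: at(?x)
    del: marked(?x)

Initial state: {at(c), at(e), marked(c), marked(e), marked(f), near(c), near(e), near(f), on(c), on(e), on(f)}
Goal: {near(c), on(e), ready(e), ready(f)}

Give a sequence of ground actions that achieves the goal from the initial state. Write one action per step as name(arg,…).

1. swap(f,e)  →  {at(c), at(e), marked(c), marked(e), marked(f), near(c), near(e), near(f), on(c), on(e), on(f), ready(e)}
2. push(f)  →  {at(c), at(e), at(f), marked(c), marked(e), near(c), near(e), near(f), on(c), on(e), on(f), ready(e)}
3. swap(e,f)  →  {at(c), at(e), at(f), marked(c), marked(e), near(c), near(e), near(f), on(c), on(e), on(f), ready(e), ready(f)}

swap(f,e); push(f); swap(e,f)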